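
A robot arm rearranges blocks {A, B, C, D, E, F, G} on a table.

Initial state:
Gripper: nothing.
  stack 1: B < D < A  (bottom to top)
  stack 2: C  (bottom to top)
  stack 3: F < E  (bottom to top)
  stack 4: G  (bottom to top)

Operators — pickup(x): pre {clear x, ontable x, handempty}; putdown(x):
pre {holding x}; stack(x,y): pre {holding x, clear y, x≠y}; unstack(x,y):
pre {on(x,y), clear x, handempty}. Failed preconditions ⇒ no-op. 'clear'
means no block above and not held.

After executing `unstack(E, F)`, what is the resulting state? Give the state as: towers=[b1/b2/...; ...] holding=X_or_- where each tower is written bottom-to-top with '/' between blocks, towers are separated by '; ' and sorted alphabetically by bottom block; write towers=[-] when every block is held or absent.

towers=[B/D/A; C; F; G] holding=E

before: towers=[B/D/A; C; F/E; G] holding=-
pre[unstack(E, F)]: on(E,F) ✓, clear(E) ✓, handempty ✓
all met → apply unstack(E, F)
after:  towers=[B/D/A; C; F; G] holding=E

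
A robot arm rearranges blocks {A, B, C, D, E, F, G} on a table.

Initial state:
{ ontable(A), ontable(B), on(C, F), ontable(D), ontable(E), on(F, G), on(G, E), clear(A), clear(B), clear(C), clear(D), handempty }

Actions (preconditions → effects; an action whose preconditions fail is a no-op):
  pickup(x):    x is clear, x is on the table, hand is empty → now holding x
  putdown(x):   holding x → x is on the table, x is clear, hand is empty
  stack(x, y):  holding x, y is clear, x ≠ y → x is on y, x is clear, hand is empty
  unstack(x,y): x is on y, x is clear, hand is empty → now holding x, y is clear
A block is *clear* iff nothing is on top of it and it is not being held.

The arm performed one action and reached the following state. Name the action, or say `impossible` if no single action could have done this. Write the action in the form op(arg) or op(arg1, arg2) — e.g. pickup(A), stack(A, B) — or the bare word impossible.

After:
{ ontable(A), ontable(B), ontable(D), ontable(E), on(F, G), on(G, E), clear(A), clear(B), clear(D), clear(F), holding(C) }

target: towers=[A; B; D; E/G/F] holding=C
         pickup(B) → towers=[A; D; E/G/F/C] holding=B
         pickup(D) → towers=[A; B; E/G/F/C] holding=D
         pickup(A) → towers=[B; D; E/G/F/C] holding=A
     unstack(C, F) → towers=[A; B; D; E/G/F] holding=C  ← match

unstack(C, F)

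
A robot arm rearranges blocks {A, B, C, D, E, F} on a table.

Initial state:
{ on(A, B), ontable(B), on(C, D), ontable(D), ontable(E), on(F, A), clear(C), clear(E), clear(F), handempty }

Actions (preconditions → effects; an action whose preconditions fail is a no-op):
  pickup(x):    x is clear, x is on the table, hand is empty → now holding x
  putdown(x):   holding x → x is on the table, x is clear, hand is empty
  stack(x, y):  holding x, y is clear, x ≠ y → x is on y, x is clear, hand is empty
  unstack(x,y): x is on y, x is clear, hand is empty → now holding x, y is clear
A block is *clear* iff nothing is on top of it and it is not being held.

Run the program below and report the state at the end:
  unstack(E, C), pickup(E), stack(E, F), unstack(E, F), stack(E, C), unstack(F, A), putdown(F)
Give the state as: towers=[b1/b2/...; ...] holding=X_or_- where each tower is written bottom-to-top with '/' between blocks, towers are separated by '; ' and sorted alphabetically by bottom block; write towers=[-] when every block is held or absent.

step 1 (unstack(E, C)) [no-op]: towers=[B/A/F; D/C; E] holding=-
step 2 (pickup(E)): towers=[B/A/F; D/C] holding=E
step 3 (stack(E, F)): towers=[B/A/F/E; D/C] holding=-
step 4 (unstack(E, F)): towers=[B/A/F; D/C] holding=E
step 5 (stack(E, C)): towers=[B/A/F; D/C/E] holding=-
step 6 (unstack(F, A)): towers=[B/A; D/C/E] holding=F
step 7 (putdown(F)): towers=[B/A; D/C/E; F] holding=-

towers=[B/A; D/C/E; F] holding=-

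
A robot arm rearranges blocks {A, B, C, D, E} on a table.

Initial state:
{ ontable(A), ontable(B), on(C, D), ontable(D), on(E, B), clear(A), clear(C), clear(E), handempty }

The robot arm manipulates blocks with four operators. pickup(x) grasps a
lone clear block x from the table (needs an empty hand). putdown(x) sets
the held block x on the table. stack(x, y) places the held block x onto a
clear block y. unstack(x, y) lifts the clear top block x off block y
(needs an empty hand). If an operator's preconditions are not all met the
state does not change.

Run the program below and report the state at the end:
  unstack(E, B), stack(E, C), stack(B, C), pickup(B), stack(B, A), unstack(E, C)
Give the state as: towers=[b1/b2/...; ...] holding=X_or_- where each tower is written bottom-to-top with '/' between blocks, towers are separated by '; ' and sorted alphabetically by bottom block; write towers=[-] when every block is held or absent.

towers=[A/B; D/C] holding=E

step 1 (unstack(E, B)): towers=[A; B; D/C] holding=E
step 2 (stack(E, C)): towers=[A; B; D/C/E] holding=-
step 3 (stack(B, C)) [no-op]: towers=[A; B; D/C/E] holding=-
step 4 (pickup(B)): towers=[A; D/C/E] holding=B
step 5 (stack(B, A)): towers=[A/B; D/C/E] holding=-
step 6 (unstack(E, C)): towers=[A/B; D/C] holding=E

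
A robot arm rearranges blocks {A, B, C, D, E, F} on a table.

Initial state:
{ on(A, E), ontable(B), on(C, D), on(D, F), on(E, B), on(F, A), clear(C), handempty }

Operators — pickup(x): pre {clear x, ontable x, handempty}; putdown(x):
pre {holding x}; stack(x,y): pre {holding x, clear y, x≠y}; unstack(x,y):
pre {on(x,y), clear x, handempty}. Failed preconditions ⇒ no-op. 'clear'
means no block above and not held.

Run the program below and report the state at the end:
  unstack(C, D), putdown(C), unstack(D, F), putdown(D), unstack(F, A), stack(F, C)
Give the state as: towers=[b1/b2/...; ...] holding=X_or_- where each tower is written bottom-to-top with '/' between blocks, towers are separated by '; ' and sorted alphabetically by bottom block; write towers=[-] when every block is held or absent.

towers=[B/E/A; C/F; D] holding=-

step 1 (unstack(C, D)): towers=[B/E/A/F/D] holding=C
step 2 (putdown(C)): towers=[B/E/A/F/D; C] holding=-
step 3 (unstack(D, F)): towers=[B/E/A/F; C] holding=D
step 4 (putdown(D)): towers=[B/E/A/F; C; D] holding=-
step 5 (unstack(F, A)): towers=[B/E/A; C; D] holding=F
step 6 (stack(F, C)): towers=[B/E/A; C/F; D] holding=-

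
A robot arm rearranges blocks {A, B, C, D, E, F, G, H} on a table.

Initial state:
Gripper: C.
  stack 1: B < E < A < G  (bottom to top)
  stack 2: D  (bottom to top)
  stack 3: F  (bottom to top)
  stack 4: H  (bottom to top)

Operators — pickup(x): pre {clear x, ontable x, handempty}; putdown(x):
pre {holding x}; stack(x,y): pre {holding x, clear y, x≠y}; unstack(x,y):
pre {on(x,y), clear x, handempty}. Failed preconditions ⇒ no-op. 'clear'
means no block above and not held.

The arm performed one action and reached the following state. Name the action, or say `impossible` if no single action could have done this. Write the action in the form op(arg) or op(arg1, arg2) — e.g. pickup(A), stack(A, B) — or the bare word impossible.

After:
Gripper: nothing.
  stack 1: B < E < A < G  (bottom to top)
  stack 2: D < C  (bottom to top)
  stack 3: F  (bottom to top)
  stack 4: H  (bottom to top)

target: towers=[B/E/A/G; D/C; F; H] holding=-
        putdown(C) → towers=[B/E/A/G; C; D; F; H] holding=-
       stack(C, G) → towers=[B/E/A/G/C; D; F; H] holding=-
       stack(C, H) → towers=[B/E/A/G; D; F; H/C] holding=-
       stack(C, F) → towers=[B/E/A/G; D; F/C; H] holding=-
       stack(C, D) → towers=[B/E/A/G; D/C; F; H] holding=-  ← match

stack(C, D)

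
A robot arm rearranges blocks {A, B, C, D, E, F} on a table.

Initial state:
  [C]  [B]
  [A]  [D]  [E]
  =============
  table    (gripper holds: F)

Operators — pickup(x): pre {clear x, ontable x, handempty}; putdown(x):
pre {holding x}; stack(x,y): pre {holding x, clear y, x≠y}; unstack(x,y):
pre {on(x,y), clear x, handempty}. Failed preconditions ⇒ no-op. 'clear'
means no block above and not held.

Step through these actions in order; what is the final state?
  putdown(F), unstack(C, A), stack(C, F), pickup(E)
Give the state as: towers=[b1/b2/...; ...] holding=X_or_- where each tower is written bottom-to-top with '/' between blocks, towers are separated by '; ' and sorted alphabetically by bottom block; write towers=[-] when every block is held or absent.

step 1 (putdown(F)): towers=[A/C; D/B; E; F] holding=-
step 2 (unstack(C, A)): towers=[A; D/B; E; F] holding=C
step 3 (stack(C, F)): towers=[A; D/B; E; F/C] holding=-
step 4 (pickup(E)): towers=[A; D/B; F/C] holding=E

towers=[A; D/B; F/C] holding=E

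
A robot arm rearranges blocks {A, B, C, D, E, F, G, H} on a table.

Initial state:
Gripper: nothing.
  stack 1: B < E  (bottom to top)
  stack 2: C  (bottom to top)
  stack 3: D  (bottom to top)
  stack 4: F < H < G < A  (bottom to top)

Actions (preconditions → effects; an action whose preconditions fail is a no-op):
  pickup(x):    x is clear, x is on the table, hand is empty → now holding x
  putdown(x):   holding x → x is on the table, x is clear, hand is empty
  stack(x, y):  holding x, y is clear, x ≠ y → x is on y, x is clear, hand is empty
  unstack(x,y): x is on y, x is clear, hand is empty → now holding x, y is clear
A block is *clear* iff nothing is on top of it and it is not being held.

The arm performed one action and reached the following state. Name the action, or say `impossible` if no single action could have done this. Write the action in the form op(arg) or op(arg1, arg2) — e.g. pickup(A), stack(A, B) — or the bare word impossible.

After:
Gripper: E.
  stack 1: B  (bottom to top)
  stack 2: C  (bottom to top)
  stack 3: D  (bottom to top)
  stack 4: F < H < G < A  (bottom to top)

target: towers=[B; C; D; F/H/G/A] holding=E
     unstack(A, G) → towers=[B/E; C; D; F/H/G] holding=A
     unstack(E, B) → towers=[B; C; D; F/H/G/A] holding=E  ← match
         pickup(D) → towers=[B/E; C; F/H/G/A] holding=D
         pickup(C) → towers=[B/E; D; F/H/G/A] holding=C

unstack(E, B)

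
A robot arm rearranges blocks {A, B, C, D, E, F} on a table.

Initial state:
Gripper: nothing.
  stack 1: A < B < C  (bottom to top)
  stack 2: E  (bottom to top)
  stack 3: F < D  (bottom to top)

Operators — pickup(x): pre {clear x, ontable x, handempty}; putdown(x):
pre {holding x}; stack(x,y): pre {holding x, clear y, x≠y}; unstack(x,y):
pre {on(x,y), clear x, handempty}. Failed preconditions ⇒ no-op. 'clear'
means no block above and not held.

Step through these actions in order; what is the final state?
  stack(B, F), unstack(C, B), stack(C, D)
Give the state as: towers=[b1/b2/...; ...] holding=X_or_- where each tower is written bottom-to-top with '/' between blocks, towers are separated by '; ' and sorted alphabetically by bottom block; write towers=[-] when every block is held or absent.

towers=[A/B; E; F/D/C] holding=-

step 1 (stack(B, F)) [no-op]: towers=[A/B/C; E; F/D] holding=-
step 2 (unstack(C, B)): towers=[A/B; E; F/D] holding=C
step 3 (stack(C, D)): towers=[A/B; E; F/D/C] holding=-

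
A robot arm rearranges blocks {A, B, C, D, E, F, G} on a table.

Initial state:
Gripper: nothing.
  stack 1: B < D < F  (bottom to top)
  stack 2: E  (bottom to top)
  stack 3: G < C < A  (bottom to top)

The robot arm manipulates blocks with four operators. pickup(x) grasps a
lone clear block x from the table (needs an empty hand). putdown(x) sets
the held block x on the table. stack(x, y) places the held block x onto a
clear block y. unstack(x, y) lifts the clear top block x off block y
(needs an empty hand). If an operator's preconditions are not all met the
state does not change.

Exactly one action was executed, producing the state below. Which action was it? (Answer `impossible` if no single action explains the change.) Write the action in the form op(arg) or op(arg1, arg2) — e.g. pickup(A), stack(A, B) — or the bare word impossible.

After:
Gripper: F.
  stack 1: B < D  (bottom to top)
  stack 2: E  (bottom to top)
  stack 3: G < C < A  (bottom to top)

unstack(F, D)

target: towers=[B/D; E; G/C/A] holding=F
     unstack(F, D) → towers=[B/D; E; G/C/A] holding=F  ← match
     unstack(A, C) → towers=[B/D/F; E; G/C] holding=A
         pickup(E) → towers=[B/D/F; G/C/A] holding=E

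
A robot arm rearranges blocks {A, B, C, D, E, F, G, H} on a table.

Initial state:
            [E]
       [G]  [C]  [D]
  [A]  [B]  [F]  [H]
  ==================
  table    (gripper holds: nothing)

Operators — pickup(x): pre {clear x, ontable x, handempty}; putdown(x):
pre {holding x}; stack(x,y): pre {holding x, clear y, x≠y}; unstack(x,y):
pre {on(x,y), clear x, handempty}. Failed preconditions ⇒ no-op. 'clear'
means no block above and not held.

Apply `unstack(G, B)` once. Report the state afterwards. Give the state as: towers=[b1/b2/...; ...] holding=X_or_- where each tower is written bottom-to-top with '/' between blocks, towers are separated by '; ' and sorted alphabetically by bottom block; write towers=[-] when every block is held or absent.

towers=[A; B; F/C/E; H/D] holding=G

before: towers=[A; B/G; F/C/E; H/D] holding=-
pre[unstack(G, B)]: on(G,B) yes, clear(G) yes, handempty yes
all met → apply unstack(G, B)
after:  towers=[A; B; F/C/E; H/D] holding=G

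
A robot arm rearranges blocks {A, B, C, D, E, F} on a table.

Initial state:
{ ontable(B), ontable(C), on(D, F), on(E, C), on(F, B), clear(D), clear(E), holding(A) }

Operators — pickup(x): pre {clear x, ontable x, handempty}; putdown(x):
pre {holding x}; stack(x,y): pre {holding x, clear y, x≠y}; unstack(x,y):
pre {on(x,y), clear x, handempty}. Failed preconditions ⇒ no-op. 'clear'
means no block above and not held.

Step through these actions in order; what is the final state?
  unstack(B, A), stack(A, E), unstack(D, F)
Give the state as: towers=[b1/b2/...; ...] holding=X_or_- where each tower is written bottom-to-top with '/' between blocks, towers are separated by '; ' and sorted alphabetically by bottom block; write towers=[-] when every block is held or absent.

step 1 (unstack(B, A)) [no-op]: towers=[B/F/D; C/E] holding=A
step 2 (stack(A, E)): towers=[B/F/D; C/E/A] holding=-
step 3 (unstack(D, F)): towers=[B/F; C/E/A] holding=D

towers=[B/F; C/E/A] holding=D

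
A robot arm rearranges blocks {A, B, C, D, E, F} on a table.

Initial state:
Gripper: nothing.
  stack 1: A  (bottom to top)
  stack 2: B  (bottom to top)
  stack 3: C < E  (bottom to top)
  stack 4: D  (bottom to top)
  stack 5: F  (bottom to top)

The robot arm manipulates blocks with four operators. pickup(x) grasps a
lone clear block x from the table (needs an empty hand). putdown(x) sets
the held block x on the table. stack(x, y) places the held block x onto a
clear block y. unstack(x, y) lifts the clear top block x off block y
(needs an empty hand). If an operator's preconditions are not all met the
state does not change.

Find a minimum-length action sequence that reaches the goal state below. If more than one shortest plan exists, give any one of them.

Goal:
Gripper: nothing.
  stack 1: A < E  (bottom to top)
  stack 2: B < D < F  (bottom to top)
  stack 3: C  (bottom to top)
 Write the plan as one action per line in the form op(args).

step 1 (pickup(D)): towers=[A; B; C/E; F] holding=D
step 2 (stack(D, B)): towers=[A; B/D; C/E; F] holding=-
step 3 (pickup(F)): towers=[A; B/D; C/E] holding=F
step 4 (stack(F, D)): towers=[A; B/D/F; C/E] holding=-
step 5 (unstack(E, C)): towers=[A; B/D/F; C] holding=E
step 6 (stack(E, A)): towers=[A/E; B/D/F; C] holding=-
goal check: towers=[A/E; B/D/F; C] holding=- — reached (length 6, optimal by BFS)

pickup(D)
stack(D, B)
pickup(F)
stack(F, D)
unstack(E, C)
stack(E, A)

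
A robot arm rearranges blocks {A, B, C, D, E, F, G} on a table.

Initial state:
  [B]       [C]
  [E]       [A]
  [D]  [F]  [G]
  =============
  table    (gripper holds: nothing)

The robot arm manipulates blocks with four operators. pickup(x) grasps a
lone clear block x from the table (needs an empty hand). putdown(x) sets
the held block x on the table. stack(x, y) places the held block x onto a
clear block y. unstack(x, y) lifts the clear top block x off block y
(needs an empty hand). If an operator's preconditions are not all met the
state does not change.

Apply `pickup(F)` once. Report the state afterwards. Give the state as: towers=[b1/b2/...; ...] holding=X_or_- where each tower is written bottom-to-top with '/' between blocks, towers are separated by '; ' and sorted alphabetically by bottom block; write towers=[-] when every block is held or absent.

before: towers=[D/E/B; F; G/A/C] holding=-
pre[pickup(F)]: clear(F) yes, ontable(F) yes, handempty yes
all met → apply pickup(F)
after:  towers=[D/E/B; G/A/C] holding=F

towers=[D/E/B; G/A/C] holding=F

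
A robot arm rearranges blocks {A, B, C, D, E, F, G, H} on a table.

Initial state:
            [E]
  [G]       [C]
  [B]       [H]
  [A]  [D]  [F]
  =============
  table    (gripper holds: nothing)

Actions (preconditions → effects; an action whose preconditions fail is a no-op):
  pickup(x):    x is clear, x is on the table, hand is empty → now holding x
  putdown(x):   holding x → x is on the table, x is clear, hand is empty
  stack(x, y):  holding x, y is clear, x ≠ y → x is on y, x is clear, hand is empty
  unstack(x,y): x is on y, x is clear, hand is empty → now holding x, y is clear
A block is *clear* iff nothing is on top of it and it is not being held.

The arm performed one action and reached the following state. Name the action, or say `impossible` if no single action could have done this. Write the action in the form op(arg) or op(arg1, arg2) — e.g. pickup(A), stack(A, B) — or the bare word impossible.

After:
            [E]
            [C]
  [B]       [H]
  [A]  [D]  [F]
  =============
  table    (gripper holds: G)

target: towers=[A/B; D; F/H/C/E] holding=G
     unstack(G, B) → towers=[A/B; D; F/H/C/E] holding=G  ← match
     unstack(E, C) → towers=[A/B/G; D; F/H/C] holding=E
         pickup(D) → towers=[A/B/G; F/H/C/E] holding=D

unstack(G, B)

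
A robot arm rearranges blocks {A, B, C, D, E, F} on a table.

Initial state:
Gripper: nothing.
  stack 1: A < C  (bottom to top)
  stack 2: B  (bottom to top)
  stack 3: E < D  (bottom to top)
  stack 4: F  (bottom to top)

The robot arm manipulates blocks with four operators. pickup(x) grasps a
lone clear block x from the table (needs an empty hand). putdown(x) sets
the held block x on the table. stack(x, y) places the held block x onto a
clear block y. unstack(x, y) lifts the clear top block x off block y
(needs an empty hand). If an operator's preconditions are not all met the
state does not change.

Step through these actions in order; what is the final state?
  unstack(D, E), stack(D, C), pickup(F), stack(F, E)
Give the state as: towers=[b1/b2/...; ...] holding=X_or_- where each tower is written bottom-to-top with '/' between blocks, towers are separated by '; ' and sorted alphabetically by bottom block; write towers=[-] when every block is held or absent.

towers=[A/C/D; B; E/F] holding=-

step 1 (unstack(D, E)): towers=[A/C; B; E; F] holding=D
step 2 (stack(D, C)): towers=[A/C/D; B; E; F] holding=-
step 3 (pickup(F)): towers=[A/C/D; B; E] holding=F
step 4 (stack(F, E)): towers=[A/C/D; B; E/F] holding=-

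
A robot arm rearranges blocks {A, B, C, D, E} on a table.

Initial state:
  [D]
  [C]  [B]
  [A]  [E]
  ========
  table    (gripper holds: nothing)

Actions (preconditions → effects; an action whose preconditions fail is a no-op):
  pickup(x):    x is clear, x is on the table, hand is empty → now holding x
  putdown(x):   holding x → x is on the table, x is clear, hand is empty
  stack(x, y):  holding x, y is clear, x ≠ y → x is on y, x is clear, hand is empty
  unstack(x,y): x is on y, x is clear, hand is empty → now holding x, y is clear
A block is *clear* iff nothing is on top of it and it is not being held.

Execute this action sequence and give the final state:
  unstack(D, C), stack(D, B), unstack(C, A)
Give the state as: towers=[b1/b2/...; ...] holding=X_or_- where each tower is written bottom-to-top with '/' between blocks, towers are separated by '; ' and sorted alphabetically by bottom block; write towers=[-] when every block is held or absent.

towers=[A; E/B/D] holding=C

step 1 (unstack(D, C)): towers=[A/C; E/B] holding=D
step 2 (stack(D, B)): towers=[A/C; E/B/D] holding=-
step 3 (unstack(C, A)): towers=[A; E/B/D] holding=C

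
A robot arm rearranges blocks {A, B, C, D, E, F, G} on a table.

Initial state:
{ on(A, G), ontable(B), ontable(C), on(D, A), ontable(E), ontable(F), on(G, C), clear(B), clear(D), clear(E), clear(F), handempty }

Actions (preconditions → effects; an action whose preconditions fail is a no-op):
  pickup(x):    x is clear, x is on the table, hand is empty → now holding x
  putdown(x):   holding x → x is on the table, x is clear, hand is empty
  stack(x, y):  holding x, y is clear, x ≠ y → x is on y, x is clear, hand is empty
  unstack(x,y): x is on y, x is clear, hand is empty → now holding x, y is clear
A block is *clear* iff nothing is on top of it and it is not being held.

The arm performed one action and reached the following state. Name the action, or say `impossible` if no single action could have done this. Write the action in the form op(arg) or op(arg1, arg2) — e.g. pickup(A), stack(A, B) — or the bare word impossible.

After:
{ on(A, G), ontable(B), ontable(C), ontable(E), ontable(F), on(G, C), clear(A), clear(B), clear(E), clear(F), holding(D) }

unstack(D, A)

target: towers=[B; C/G/A; E; F] holding=D
         pickup(B) → towers=[C/G/A/D; E; F] holding=B
         pickup(F) → towers=[B; C/G/A/D; E] holding=F
     unstack(D, A) → towers=[B; C/G/A; E; F] holding=D  ← match
         pickup(E) → towers=[B; C/G/A/D; F] holding=E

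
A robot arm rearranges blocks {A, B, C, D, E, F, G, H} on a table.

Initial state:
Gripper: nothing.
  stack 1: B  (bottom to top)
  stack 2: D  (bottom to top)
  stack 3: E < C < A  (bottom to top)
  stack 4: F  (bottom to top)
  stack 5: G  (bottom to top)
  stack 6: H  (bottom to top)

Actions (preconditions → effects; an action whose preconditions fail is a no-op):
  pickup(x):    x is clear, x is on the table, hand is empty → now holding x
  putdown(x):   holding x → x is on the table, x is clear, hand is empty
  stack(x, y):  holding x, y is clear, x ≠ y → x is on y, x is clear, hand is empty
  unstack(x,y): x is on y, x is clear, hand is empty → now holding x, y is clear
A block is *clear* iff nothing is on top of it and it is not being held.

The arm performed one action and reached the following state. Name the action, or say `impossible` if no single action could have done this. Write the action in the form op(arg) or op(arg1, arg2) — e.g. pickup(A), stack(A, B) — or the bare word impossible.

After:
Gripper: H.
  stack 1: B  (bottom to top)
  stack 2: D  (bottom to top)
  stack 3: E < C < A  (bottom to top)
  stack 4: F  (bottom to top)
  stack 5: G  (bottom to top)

target: towers=[B; D; E/C/A; F; G] holding=H
         pickup(G) → towers=[B; D; E/C/A; F; H] holding=G
     unstack(A, C) → towers=[B; D; E/C; F; G; H] holding=A
         pickup(H) → towers=[B; D; E/C/A; F; G] holding=H  ← match
         pickup(B) → towers=[D; E/C/A; F; G; H] holding=B
         pickup(F) → towers=[B; D; E/C/A; G; H] holding=F
         pickup(D) → towers=[B; E/C/A; F; G; H] holding=D

pickup(H)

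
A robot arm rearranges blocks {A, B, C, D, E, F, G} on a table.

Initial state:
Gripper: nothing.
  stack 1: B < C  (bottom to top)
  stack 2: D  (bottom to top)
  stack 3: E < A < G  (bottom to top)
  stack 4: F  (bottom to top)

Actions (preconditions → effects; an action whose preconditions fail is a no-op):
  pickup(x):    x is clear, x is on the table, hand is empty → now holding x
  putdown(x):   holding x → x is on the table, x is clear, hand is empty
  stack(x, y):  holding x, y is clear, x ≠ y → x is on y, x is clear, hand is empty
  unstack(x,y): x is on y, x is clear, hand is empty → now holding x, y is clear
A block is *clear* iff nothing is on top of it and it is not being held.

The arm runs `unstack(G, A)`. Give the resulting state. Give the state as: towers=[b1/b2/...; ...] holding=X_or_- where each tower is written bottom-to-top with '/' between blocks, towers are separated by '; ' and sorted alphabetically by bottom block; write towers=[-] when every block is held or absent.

towers=[B/C; D; E/A; F] holding=G

before: towers=[B/C; D; E/A/G; F] holding=-
pre[unstack(G, A)]: on(G,A) ✓, clear(G) ✓, handempty ✓
all met → apply unstack(G, A)
after:  towers=[B/C; D; E/A; F] holding=G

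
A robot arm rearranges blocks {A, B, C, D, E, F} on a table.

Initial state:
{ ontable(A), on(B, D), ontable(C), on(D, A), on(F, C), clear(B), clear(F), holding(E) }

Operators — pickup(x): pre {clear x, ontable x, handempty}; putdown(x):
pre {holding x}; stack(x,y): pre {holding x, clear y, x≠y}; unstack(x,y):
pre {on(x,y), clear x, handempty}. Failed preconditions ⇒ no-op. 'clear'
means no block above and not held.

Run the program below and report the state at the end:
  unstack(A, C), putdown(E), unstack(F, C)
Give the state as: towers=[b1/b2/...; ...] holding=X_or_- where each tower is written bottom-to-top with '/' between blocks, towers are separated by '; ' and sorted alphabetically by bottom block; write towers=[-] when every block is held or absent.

step 1 (unstack(A, C)) [no-op]: towers=[A/D/B; C/F] holding=E
step 2 (putdown(E)): towers=[A/D/B; C/F; E] holding=-
step 3 (unstack(F, C)): towers=[A/D/B; C; E] holding=F

towers=[A/D/B; C; E] holding=F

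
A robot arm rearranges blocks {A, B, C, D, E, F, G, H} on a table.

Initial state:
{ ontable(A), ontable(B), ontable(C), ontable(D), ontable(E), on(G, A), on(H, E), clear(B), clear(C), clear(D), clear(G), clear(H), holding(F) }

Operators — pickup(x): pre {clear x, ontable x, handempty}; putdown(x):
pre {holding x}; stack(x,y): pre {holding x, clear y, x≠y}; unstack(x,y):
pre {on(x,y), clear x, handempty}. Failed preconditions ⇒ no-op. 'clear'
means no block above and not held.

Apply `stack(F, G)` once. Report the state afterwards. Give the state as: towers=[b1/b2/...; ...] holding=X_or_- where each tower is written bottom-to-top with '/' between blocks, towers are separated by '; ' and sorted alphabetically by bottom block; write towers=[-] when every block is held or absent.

towers=[A/G/F; B; C; D; E/H] holding=-

before: towers=[A/G; B; C; D; E/H] holding=F
pre[stack(F, G)]: holding(F) ok, clear(G) ok, F≠G ok
all met → apply stack(F, G)
after:  towers=[A/G/F; B; C; D; E/H] holding=-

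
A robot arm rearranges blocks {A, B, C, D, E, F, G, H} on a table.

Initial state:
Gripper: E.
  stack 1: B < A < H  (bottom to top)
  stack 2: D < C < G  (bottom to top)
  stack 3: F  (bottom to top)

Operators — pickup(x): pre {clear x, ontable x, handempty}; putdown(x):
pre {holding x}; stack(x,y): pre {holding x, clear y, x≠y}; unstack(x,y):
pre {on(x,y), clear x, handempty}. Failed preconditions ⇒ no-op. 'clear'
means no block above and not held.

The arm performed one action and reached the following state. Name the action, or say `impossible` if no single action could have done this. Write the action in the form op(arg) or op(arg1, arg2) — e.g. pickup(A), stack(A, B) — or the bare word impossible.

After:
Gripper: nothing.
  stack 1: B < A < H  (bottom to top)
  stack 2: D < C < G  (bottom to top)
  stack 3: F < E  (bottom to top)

stack(E, F)

target: towers=[B/A/H; D/C/G; F/E] holding=-
        putdown(E) → towers=[B/A/H; D/C/G; E; F] holding=-
       stack(E, G) → towers=[B/A/H; D/C/G/E; F] holding=-
       stack(E, H) → towers=[B/A/H/E; D/C/G; F] holding=-
       stack(E, F) → towers=[B/A/H; D/C/G; F/E] holding=-  ← match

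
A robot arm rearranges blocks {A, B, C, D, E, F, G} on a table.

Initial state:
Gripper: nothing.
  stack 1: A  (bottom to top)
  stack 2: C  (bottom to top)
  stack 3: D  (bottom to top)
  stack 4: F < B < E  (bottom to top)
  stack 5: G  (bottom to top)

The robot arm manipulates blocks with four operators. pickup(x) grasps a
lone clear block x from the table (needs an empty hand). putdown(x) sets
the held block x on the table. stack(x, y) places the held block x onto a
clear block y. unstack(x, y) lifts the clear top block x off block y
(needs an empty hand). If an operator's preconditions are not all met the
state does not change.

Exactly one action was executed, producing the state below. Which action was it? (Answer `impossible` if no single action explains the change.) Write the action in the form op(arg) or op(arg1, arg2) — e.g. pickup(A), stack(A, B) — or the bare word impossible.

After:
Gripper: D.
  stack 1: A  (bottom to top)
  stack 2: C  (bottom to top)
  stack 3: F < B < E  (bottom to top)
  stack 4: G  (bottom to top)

target: towers=[A; C; F/B/E; G] holding=D
         pickup(G) → towers=[A; C; D; F/B/E] holding=G
         pickup(D) → towers=[A; C; F/B/E; G] holding=D  ← match
         pickup(A) → towers=[C; D; F/B/E; G] holding=A
     unstack(E, B) → towers=[A; C; D; F/B; G] holding=E
         pickup(C) → towers=[A; D; F/B/E; G] holding=C

pickup(D)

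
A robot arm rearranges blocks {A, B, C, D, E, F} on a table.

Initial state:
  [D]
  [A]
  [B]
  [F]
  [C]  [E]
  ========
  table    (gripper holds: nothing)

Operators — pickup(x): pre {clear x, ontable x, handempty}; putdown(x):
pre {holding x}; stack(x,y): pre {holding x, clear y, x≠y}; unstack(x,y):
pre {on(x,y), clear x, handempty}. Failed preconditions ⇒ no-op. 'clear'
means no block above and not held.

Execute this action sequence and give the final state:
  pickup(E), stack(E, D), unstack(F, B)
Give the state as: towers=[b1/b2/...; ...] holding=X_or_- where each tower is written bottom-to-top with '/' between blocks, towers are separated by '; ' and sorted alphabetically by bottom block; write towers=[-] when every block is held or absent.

towers=[C/F/B/A/D/E] holding=-

step 1 (pickup(E)): towers=[C/F/B/A/D] holding=E
step 2 (stack(E, D)): towers=[C/F/B/A/D/E] holding=-
step 3 (unstack(F, B)) [no-op]: towers=[C/F/B/A/D/E] holding=-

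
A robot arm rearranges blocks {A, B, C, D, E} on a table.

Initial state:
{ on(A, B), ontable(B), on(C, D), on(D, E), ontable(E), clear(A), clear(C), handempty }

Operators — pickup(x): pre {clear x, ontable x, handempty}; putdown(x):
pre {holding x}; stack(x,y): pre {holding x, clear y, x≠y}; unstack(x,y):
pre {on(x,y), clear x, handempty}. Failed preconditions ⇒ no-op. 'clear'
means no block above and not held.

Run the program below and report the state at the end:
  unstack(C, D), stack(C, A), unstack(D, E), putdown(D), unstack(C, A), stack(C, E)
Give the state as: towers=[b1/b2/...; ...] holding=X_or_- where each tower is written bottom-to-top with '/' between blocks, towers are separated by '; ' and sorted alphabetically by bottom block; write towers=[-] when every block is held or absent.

step 1 (unstack(C, D)): towers=[B/A; E/D] holding=C
step 2 (stack(C, A)): towers=[B/A/C; E/D] holding=-
step 3 (unstack(D, E)): towers=[B/A/C; E] holding=D
step 4 (putdown(D)): towers=[B/A/C; D; E] holding=-
step 5 (unstack(C, A)): towers=[B/A; D; E] holding=C
step 6 (stack(C, E)): towers=[B/A; D; E/C] holding=-

towers=[B/A; D; E/C] holding=-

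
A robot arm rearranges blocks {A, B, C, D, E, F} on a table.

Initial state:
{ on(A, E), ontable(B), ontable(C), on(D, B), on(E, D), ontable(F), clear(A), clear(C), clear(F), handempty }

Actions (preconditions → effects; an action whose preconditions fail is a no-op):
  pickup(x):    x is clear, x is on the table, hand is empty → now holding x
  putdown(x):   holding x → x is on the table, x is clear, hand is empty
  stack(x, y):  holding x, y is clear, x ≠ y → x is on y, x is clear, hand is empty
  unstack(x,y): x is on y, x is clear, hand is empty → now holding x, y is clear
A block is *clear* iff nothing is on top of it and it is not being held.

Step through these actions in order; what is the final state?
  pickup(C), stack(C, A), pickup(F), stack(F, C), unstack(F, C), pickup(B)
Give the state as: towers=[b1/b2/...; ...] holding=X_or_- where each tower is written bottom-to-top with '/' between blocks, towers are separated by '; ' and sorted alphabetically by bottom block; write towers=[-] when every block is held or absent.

towers=[B/D/E/A/C] holding=F

step 1 (pickup(C)): towers=[B/D/E/A; F] holding=C
step 2 (stack(C, A)): towers=[B/D/E/A/C; F] holding=-
step 3 (pickup(F)): towers=[B/D/E/A/C] holding=F
step 4 (stack(F, C)): towers=[B/D/E/A/C/F] holding=-
step 5 (unstack(F, C)): towers=[B/D/E/A/C] holding=F
step 6 (pickup(B)) [no-op]: towers=[B/D/E/A/C] holding=F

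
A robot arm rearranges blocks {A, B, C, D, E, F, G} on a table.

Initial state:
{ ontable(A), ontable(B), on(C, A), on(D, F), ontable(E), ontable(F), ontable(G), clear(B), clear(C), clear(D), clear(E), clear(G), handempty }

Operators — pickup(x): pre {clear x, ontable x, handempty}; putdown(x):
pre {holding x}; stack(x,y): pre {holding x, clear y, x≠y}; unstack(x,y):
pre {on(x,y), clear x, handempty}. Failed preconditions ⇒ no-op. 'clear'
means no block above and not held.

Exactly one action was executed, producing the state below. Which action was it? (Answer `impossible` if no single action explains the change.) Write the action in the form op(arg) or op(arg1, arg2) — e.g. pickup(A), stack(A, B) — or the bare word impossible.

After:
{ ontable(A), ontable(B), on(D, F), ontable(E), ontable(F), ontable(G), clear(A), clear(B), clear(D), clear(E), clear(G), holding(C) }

target: towers=[A; B; E; F/D; G] holding=C
         pickup(B) → towers=[A/C; E; F/D; G] holding=B
         pickup(G) → towers=[A/C; B; E; F/D] holding=G
     unstack(D, F) → towers=[A/C; B; E; F; G] holding=D
         pickup(E) → towers=[A/C; B; F/D; G] holding=E
     unstack(C, A) → towers=[A; B; E; F/D; G] holding=C  ← match

unstack(C, A)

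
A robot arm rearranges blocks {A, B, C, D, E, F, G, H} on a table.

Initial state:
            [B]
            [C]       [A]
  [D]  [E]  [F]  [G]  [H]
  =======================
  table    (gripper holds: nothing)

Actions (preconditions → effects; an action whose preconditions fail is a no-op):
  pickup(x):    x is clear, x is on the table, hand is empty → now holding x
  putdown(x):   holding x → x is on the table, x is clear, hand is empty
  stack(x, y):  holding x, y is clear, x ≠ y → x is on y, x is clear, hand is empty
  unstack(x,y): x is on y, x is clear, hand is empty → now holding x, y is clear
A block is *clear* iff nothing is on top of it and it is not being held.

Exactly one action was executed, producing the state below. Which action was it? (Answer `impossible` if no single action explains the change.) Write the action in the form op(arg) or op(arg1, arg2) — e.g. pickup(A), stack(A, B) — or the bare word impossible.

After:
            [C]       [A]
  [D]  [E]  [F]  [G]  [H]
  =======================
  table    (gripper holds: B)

unstack(B, C)

target: towers=[D; E; F/C; G; H/A] holding=B
         pickup(G) → towers=[D; E; F/C/B; H/A] holding=G
     unstack(A, H) → towers=[D; E; F/C/B; G; H] holding=A
         pickup(E) → towers=[D; F/C/B; G; H/A] holding=E
     unstack(B, C) → towers=[D; E; F/C; G; H/A] holding=B  ← match
         pickup(D) → towers=[E; F/C/B; G; H/A] holding=D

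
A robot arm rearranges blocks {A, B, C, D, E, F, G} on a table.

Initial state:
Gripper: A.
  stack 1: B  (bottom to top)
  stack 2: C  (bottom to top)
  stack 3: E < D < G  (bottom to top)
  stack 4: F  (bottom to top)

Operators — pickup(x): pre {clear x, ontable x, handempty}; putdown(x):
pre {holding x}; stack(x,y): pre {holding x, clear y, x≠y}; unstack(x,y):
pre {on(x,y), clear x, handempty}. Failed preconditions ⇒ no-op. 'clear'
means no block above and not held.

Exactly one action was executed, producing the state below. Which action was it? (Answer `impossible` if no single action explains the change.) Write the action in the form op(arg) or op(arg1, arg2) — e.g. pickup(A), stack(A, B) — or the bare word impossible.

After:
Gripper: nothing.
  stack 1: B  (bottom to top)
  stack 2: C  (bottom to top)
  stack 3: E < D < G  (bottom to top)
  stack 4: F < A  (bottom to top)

stack(A, F)

target: towers=[B; C; E/D/G; F/A] holding=-
        putdown(A) → towers=[A; B; C; E/D/G; F] holding=-
       stack(A, B) → towers=[B/A; C; E/D/G; F] holding=-
       stack(A, F) → towers=[B; C; E/D/G; F/A] holding=-  ← match
       stack(A, G) → towers=[B; C; E/D/G/A; F] holding=-
       stack(A, C) → towers=[B; C/A; E/D/G; F] holding=-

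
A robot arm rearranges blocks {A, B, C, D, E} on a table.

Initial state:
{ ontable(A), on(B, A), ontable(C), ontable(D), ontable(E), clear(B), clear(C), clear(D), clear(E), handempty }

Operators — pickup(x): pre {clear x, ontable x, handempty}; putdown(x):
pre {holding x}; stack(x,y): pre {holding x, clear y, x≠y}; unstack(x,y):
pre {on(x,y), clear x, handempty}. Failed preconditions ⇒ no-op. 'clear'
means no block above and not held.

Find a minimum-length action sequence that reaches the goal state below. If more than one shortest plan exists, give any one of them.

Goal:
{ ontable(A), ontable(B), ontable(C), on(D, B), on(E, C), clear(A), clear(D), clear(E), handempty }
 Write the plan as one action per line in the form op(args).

step 1 (unstack(B, A)): towers=[A; C; D; E] holding=B
step 2 (putdown(B)): towers=[A; B; C; D; E] holding=-
step 3 (pickup(D)): towers=[A; B; C; E] holding=D
step 4 (stack(D, B)): towers=[A; B/D; C; E] holding=-
step 5 (pickup(E)): towers=[A; B/D; C] holding=E
step 6 (stack(E, C)): towers=[A; B/D; C/E] holding=-
goal check: towers=[A; B/D; C/E] holding=- — reached (length 6, optimal by BFS)

unstack(B, A)
putdown(B)
pickup(D)
stack(D, B)
pickup(E)
stack(E, C)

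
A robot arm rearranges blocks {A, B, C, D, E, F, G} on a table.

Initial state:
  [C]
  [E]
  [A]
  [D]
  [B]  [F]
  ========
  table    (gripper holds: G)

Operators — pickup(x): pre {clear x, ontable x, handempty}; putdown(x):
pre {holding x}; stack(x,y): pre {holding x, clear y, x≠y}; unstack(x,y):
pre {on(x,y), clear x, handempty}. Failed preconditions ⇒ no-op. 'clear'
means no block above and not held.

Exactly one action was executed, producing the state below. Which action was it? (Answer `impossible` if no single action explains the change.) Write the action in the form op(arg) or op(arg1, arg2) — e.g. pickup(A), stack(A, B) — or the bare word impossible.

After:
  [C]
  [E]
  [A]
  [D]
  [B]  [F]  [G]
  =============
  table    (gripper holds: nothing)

putdown(G)

target: towers=[B/D/A/E/C; F; G] holding=-
        putdown(G) → towers=[B/D/A/E/C; F; G] holding=-  ← match
       stack(G, F) → towers=[B/D/A/E/C; F/G] holding=-
       stack(G, C) → towers=[B/D/A/E/C/G; F] holding=-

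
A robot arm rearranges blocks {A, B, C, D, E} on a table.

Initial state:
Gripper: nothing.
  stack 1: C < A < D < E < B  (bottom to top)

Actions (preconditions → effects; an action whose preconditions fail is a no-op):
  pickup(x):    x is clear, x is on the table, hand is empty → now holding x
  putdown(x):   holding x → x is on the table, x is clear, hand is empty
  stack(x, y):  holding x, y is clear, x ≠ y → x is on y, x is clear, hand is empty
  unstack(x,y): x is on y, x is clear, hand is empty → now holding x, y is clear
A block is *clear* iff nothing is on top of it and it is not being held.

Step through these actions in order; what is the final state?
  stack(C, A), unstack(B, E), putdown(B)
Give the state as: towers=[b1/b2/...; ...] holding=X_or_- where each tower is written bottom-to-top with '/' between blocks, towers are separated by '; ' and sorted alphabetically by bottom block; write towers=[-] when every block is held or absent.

step 1 (stack(C, A)) [no-op]: towers=[C/A/D/E/B] holding=-
step 2 (unstack(B, E)): towers=[C/A/D/E] holding=B
step 3 (putdown(B)): towers=[B; C/A/D/E] holding=-

towers=[B; C/A/D/E] holding=-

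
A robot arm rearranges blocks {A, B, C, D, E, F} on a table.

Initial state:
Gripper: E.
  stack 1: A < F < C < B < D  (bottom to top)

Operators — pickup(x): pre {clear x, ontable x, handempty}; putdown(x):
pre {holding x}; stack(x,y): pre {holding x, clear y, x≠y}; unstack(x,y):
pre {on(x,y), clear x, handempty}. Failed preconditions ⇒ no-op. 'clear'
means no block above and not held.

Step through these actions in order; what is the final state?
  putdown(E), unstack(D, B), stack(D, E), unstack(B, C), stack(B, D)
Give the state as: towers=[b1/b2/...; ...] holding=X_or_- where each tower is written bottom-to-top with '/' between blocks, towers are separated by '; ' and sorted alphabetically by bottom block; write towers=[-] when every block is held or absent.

step 1 (putdown(E)): towers=[A/F/C/B/D; E] holding=-
step 2 (unstack(D, B)): towers=[A/F/C/B; E] holding=D
step 3 (stack(D, E)): towers=[A/F/C/B; E/D] holding=-
step 4 (unstack(B, C)): towers=[A/F/C; E/D] holding=B
step 5 (stack(B, D)): towers=[A/F/C; E/D/B] holding=-

towers=[A/F/C; E/D/B] holding=-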